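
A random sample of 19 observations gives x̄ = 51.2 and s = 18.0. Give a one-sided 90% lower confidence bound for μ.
μ ≥ 45.71

Lower bound (one-sided):
t* = 1.330 (one-sided for 90%)
Lower bound = x̄ - t* · s/√n = 51.2 - 1.330 · 18.0/√19 = 45.71

We are 90% confident that μ ≥ 45.71.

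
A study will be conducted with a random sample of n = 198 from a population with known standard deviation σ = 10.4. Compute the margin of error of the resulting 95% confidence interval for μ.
Margin of error = 1.45

Margin of error = z* · σ/√n
= 1.960 · 10.4/√198
= 1.960 · 10.4/14.0712
= 1.45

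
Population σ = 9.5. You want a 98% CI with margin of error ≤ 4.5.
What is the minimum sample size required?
n ≥ 25

For margin E ≤ 4.5:
n ≥ (z* · σ / E)²
n ≥ (2.326 · 9.5 / 4.5)²
n ≥ 24.11

Minimum n = 25 (rounding up)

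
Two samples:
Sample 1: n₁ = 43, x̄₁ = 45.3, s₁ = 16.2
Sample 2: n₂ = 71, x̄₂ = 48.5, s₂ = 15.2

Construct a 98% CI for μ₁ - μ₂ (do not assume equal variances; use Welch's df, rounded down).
(-10.46, 4.06)

Difference: x̄₁ - x̄₂ = -3.20
SE = √(s₁²/n₁ + s₂²/n₂) = √(16.2²/43 + 15.2²/71) = 3.0590
df = 84.34 → 84 (Welch–Satterthwaite, rounded down)
t* = 2.372

CI: -3.20 ± 2.372 · 3.0590 = -3.20 ± 7.26 = (-10.46, 4.06)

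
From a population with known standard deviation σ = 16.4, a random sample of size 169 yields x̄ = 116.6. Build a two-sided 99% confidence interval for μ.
(113.35, 119.85)

z-interval (σ known):
z* = 2.576 for 99% confidence

Margin of error = z* · σ/√n = 2.576 · 16.4/√169 = 3.25

CI: (116.6 - 3.25, 116.6 + 3.25) = (113.35, 119.85)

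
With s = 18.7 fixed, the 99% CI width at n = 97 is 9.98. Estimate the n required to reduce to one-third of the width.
n ≈ 873

CI width ∝ 1/√n
To reduce width by factor 3, need √n to grow by 3 → need 3² = 9 times as many samples.

Current: n = 97, width = 9.98
New: n = 873, width ≈ 3.27

Width reduced by factor of 9.98/3.27 = 3.05.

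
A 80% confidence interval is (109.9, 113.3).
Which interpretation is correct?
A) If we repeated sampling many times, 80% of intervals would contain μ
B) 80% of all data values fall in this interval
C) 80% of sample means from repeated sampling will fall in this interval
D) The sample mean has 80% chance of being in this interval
A

A) Correct — this is the frequentist long-run coverage interpretation.
B) Wrong — a CI is about the parameter μ, not individual data values.
C) Wrong — coverage applies to intervals containing μ, not to future x̄ values.
D) Wrong — x̄ is observed and sits in the interval by construction.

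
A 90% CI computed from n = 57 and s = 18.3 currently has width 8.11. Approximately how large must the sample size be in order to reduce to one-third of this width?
n ≈ 513

CI width ∝ 1/√n
To reduce width by factor 3, need √n to grow by 3 → need 3² = 9 times as many samples.

Current: n = 57, width = 8.11
New: n = 513, width ≈ 2.66

Width reduced by factor of 8.11/2.66 = 3.05.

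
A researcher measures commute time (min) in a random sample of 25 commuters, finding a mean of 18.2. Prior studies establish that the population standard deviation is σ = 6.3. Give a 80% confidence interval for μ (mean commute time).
(16.58, 19.82)

z-interval (σ known):
z* = 1.282 for 80% confidence

Margin of error = z* · σ/√n = 1.282 · 6.3/√25 = 1.62

CI: (18.2 - 1.62, 18.2 + 1.62) = (16.58, 19.82)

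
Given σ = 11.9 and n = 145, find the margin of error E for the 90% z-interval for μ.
Margin of error = 1.63

Margin of error = z* · σ/√n
= 1.645 · 11.9/√145
= 1.645 · 11.9/12.0416
= 1.63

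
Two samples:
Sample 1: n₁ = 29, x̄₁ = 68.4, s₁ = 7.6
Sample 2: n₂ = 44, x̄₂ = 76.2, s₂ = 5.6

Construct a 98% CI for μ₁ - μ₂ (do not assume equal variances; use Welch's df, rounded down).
(-11.76, -3.84)

Difference: x̄₁ - x̄₂ = -7.80
SE = √(s₁²/n₁ + s₂²/n₂) = √(7.6²/29 + 5.6²/44) = 1.6445
df = 47.65 → 47 (Welch–Satterthwaite, rounded down)
t* = 2.408

CI: -7.80 ± 2.408 · 1.6445 = -7.80 ± 3.96 = (-11.76, -3.84)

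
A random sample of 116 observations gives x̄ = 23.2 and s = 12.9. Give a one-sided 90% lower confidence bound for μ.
μ ≥ 21.66

Lower bound (one-sided):
t* = 1.289 (one-sided for 90%)
Lower bound = x̄ - t* · s/√n = 23.2 - 1.289 · 12.9/√116 = 21.66

We are 90% confident that μ ≥ 21.66.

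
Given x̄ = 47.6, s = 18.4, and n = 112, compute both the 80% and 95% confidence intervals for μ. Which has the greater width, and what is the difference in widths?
95% CI is wider by 2.41

df = 111
80% CI: t* = 1.289, (45.36, 49.84), width = 2 · t* · s/√n = 4.48
95% CI: t* = 1.982, (44.15, 51.05), width = 2 · t* · s/√n = 6.89

The 95% CI is wider by 6.89 - 4.48 = 2.41.
Higher confidence requires a wider interval.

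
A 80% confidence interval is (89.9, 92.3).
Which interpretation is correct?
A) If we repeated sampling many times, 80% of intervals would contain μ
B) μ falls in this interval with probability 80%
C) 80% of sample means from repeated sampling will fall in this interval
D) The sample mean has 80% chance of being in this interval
A

A) Correct — this is the frequentist long-run coverage interpretation.
B) Wrong — μ is fixed; the randomness lives in the interval, not in μ.
C) Wrong — coverage applies to intervals containing μ, not to future x̄ values.
D) Wrong — x̄ is observed and sits in the interval by construction.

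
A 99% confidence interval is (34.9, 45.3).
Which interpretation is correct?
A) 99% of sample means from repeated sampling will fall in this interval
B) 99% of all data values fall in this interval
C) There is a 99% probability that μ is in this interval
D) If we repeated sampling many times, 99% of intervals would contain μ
D

A) Wrong — coverage applies to intervals containing μ, not to future x̄ values.
B) Wrong — a CI is about the parameter μ, not individual data values.
C) Wrong — μ is fixed; the randomness lives in the interval, not in μ.
D) Correct — this is the frequentist long-run coverage interpretation.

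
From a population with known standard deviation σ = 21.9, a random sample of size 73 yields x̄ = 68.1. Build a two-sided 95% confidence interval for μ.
(63.08, 73.12)

z-interval (σ known):
z* = 1.960 for 95% confidence

Margin of error = z* · σ/√n = 1.960 · 21.9/√73 = 5.02

CI: (68.1 - 5.02, 68.1 + 5.02) = (63.08, 73.12)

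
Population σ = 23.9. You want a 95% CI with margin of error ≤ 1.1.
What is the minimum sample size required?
n ≥ 1814

For margin E ≤ 1.1:
n ≥ (z* · σ / E)²
n ≥ (1.960 · 23.9 / 1.1)²
n ≥ 1813.52

Minimum n = 1814 (rounding up)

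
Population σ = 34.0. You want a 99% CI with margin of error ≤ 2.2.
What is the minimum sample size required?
n ≥ 1585

For margin E ≤ 2.2:
n ≥ (z* · σ / E)²
n ≥ (2.576 · 34.0 / 2.2)²
n ≥ 1584.91

Minimum n = 1585 (rounding up)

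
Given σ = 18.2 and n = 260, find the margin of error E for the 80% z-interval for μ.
Margin of error = 1.45

Margin of error = z* · σ/√n
= 1.282 · 18.2/√260
= 1.282 · 18.2/16.1245
= 1.45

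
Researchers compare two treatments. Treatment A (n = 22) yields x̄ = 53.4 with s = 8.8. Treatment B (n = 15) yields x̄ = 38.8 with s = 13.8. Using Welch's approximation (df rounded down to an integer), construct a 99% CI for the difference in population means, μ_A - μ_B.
(3.20, 26.00)

Difference: x̄₁ - x̄₂ = 14.60
SE = √(s₁²/n₁ + s₂²/n₂) = √(8.8²/22 + 13.8²/15) = 4.0269
df = 21.73 → 21 (Welch–Satterthwaite, rounded down)
t* = 2.831

CI: 14.60 ± 2.831 · 4.0269 = 14.60 ± 11.40 = (3.20, 26.00)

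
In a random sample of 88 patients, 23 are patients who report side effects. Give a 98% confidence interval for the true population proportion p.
(0.152, 0.370)

Proportion CI:
p̂ = 23/88 = 0.26136
SE = √(p̂(1-p̂)/n) = √(0.26136 · 0.73864 / 88) = 0.04684

z* = 2.326
Margin = z* · SE = 2.326 · 0.04684 = 0.1089

CI: 0.26136 ± 0.1089 = (0.152, 0.370)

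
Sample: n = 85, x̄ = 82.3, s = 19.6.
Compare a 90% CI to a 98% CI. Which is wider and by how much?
98% CI is wider by 3.02

df = 84
90% CI: t* = 1.663, (78.76, 85.84), width = 2 · t* · s/√n = 7.07
98% CI: t* = 2.372, (77.26, 87.34), width = 2 · t* · s/√n = 10.09

The 98% CI is wider by 10.09 - 7.07 = 3.02.
Higher confidence requires a wider interval.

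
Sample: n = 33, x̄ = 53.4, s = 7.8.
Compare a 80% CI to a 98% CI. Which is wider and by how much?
98% CI is wider by 3.10

df = 32
80% CI: t* = 1.309, (51.62, 55.18), width = 2 · t* · s/√n = 3.55
98% CI: t* = 2.449, (50.07, 56.73), width = 2 · t* · s/√n = 6.65

The 98% CI is wider by 6.65 - 3.55 = 3.10.
Higher confidence requires a wider interval.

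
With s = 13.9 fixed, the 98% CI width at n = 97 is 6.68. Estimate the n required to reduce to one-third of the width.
n ≈ 873

CI width ∝ 1/√n
To reduce width by factor 3, need √n to grow by 3 → need 3² = 9 times as many samples.

Current: n = 97, width = 6.68
New: n = 873, width ≈ 2.19

Width reduced by factor of 6.68/2.19 = 3.05.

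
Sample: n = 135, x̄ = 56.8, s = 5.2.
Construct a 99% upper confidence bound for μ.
μ ≤ 57.85

Upper bound (one-sided):
t* = 2.354 (one-sided for 99%)
Upper bound = x̄ + t* · s/√n = 56.8 + 2.354 · 5.2/√135 = 57.85

We are 99% confident that μ ≤ 57.85.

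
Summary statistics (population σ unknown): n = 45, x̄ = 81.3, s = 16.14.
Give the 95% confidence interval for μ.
(76.45, 86.15)

t-interval (σ unknown):
df = n - 1 = 44
t* = 2.015 for 95% confidence

Margin of error = t* · s/√n = 2.015 · 16.14/√45 = 4.85

CI: (76.45, 86.15)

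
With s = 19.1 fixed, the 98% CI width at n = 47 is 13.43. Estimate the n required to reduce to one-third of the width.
n ≈ 423

CI width ∝ 1/√n
To reduce width by factor 3, need √n to grow by 3 → need 3² = 9 times as many samples.

Current: n = 47, width = 13.43
New: n = 423, width ≈ 4.34

Width reduced by factor of 13.43/4.34 = 3.09.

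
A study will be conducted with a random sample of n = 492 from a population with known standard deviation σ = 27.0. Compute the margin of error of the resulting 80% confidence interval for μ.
Margin of error = 1.56

Margin of error = z* · σ/√n
= 1.282 · 27.0/√492
= 1.282 · 27.0/22.1811
= 1.56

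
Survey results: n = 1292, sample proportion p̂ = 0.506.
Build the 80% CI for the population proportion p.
(0.488, 0.524)

Proportion CI:
SE = √(p̂(1-p̂)/n) = √(0.506 · 0.494 / 1292) = 0.01391

z* = 1.282
Margin = z* · SE = 1.282 · 0.01391 = 0.0178

CI: 0.506 ± 0.0178 = (0.488, 0.524)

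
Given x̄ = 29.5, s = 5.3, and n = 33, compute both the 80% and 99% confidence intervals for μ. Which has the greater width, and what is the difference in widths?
99% CI is wider by 2.63

df = 32
80% CI: t* = 1.309, (28.29, 30.71), width = 2 · t* · s/√n = 2.42
99% CI: t* = 2.738, (26.97, 32.03), width = 2 · t* · s/√n = 5.05

The 99% CI is wider by 5.05 - 2.42 = 2.63.
Higher confidence requires a wider interval.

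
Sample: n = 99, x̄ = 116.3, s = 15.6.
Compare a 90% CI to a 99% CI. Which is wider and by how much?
99% CI is wider by 3.03

df = 98
90% CI: t* = 1.661, (113.70, 118.90), width = 2 · t* · s/√n = 5.21
99% CI: t* = 2.627, (112.18, 120.42), width = 2 · t* · s/√n = 8.24

The 99% CI is wider by 8.24 - 5.21 = 3.03.
Higher confidence requires a wider interval.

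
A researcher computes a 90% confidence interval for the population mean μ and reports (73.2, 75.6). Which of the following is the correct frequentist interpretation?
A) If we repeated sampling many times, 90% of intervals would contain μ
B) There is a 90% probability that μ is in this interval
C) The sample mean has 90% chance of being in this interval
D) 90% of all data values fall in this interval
A

A) Correct — this is the frequentist long-run coverage interpretation.
B) Wrong — μ is fixed; the randomness lives in the interval, not in μ.
C) Wrong — x̄ is observed and sits in the interval by construction.
D) Wrong — a CI is about the parameter μ, not individual data values.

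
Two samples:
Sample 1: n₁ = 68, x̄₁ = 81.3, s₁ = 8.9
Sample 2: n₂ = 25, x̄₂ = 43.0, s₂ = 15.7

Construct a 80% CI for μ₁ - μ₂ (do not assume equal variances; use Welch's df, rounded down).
(33.95, 42.65)

Difference: x̄₁ - x̄₂ = 38.30
SE = √(s₁²/n₁ + s₂²/n₂) = √(8.9²/68 + 15.7²/25) = 3.3203
df = 29.86 → 29 (Welch–Satterthwaite, rounded down)
t* = 1.311

CI: 38.30 ± 1.311 · 3.3203 = 38.30 ± 4.35 = (33.95, 42.65)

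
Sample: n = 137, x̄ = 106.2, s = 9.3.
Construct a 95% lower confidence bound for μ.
μ ≥ 104.88

Lower bound (one-sided):
t* = 1.656 (one-sided for 95%)
Lower bound = x̄ - t* · s/√n = 106.2 - 1.656 · 9.3/√137 = 104.88

We are 95% confident that μ ≥ 104.88.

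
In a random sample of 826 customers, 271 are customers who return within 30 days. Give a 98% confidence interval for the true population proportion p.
(0.290, 0.366)

Proportion CI:
p̂ = 271/826 = 0.32809
SE = √(p̂(1-p̂)/n) = √(0.32809 · 0.67191 / 826) = 0.01634

z* = 2.326
Margin = z* · SE = 2.326 · 0.01634 = 0.0380

CI: 0.32809 ± 0.0380 = (0.290, 0.366)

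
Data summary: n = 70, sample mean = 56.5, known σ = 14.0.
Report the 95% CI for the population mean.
(53.22, 59.78)

z-interval (σ known):
z* = 1.960 for 95% confidence

Margin of error = z* · σ/√n = 1.960 · 14.0/√70 = 3.28

CI: (56.5 - 3.28, 56.5 + 3.28) = (53.22, 59.78)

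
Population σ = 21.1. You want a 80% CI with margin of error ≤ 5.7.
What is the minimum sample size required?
n ≥ 23

For margin E ≤ 5.7:
n ≥ (z* · σ / E)²
n ≥ (1.282 · 21.1 / 5.7)²
n ≥ 22.52

Minimum n = 23 (rounding up)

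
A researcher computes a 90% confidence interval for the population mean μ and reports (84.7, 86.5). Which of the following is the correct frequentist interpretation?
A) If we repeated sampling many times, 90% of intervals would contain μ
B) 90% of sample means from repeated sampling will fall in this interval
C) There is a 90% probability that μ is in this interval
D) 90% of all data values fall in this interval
A

A) Correct — this is the frequentist long-run coverage interpretation.
B) Wrong — coverage applies to intervals containing μ, not to future x̄ values.
C) Wrong — μ is fixed; the randomness lives in the interval, not in μ.
D) Wrong — a CI is about the parameter μ, not individual data values.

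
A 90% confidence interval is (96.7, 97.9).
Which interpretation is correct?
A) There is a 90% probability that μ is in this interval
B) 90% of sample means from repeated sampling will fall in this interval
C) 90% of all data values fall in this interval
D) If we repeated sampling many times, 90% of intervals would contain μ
D

A) Wrong — μ is fixed; the randomness lives in the interval, not in μ.
B) Wrong — coverage applies to intervals containing μ, not to future x̄ values.
C) Wrong — a CI is about the parameter μ, not individual data values.
D) Correct — this is the frequentist long-run coverage interpretation.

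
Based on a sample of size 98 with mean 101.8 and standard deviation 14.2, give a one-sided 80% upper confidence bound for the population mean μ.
μ ≤ 103.01

Upper bound (one-sided):
t* = 0.845 (one-sided for 80%)
Upper bound = x̄ + t* · s/√n = 101.8 + 0.845 · 14.2/√98 = 103.01

We are 80% confident that μ ≤ 103.01.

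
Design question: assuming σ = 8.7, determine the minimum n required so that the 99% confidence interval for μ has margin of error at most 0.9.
n ≥ 621

For margin E ≤ 0.9:
n ≥ (z* · σ / E)²
n ≥ (2.576 · 8.7 / 0.9)²
n ≥ 620.08

Minimum n = 621 (rounding up)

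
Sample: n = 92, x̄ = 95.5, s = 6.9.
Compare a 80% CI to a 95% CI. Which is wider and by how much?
95% CI is wider by 1.00

df = 91
80% CI: t* = 1.291, (94.57, 96.43), width = 2 · t* · s/√n = 1.86
95% CI: t* = 1.986, (94.07, 96.93), width = 2 · t* · s/√n = 2.86

The 95% CI is wider by 2.86 - 1.86 = 1.00.
Higher confidence requires a wider interval.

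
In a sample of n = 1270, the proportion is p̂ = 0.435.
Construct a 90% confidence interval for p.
(0.412, 0.458)

Proportion CI:
SE = √(p̂(1-p̂)/n) = √(0.435 · 0.565 / 1270) = 0.01391

z* = 1.645
Margin = z* · SE = 1.645 · 0.01391 = 0.0229

CI: 0.435 ± 0.0229 = (0.412, 0.458)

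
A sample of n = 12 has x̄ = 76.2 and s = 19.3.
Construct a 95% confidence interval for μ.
(63.94, 88.46)

t-interval (σ unknown):
df = n - 1 = 11
t* = 2.201 for 95% confidence

Margin of error = t* · s/√n = 2.201 · 19.3/√12 = 12.26

CI: (63.94, 88.46)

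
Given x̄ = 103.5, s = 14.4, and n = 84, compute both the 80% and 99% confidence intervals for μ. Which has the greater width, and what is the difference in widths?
99% CI is wider by 4.22

df = 83
80% CI: t* = 1.292, (101.47, 105.53), width = 2 · t* · s/√n = 4.06
99% CI: t* = 2.636, (99.36, 107.64), width = 2 · t* · s/√n = 8.28

The 99% CI is wider by 8.28 - 4.06 = 4.22.
Higher confidence requires a wider interval.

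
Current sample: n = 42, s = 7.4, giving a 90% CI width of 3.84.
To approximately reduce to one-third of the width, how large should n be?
n ≈ 378

CI width ∝ 1/√n
To reduce width by factor 3, need √n to grow by 3 → need 3² = 9 times as many samples.

Current: n = 42, width = 3.84
New: n = 378, width ≈ 1.26

Width reduced by factor of 3.84/1.26 = 3.05.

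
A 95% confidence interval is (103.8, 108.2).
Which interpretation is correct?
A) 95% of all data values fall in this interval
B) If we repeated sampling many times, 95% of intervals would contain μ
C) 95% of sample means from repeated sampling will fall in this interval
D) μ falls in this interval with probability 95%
B

A) Wrong — a CI is about the parameter μ, not individual data values.
B) Correct — this is the frequentist long-run coverage interpretation.
C) Wrong — coverage applies to intervals containing μ, not to future x̄ values.
D) Wrong — μ is fixed; the randomness lives in the interval, not in μ.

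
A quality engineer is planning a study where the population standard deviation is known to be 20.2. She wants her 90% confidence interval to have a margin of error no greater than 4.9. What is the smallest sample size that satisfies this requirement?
n ≥ 46

For margin E ≤ 4.9:
n ≥ (z* · σ / E)²
n ≥ (1.645 · 20.2 / 4.9)²
n ≥ 45.99

Minimum n = 46 (rounding up)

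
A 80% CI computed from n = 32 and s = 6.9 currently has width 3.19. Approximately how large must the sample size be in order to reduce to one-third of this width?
n ≈ 288

CI width ∝ 1/√n
To reduce width by factor 3, need √n to grow by 3 → need 3² = 9 times as many samples.

Current: n = 32, width = 3.19
New: n = 288, width ≈ 1.04

Width reduced by factor of 3.19/1.04 = 3.07.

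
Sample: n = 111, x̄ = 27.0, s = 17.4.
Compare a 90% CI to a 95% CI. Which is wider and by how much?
95% CI is wider by 1.07

df = 110
90% CI: t* = 1.659, (24.26, 29.74), width = 2 · t* · s/√n = 5.48
95% CI: t* = 1.982, (23.73, 30.27), width = 2 · t* · s/√n = 6.55

The 95% CI is wider by 6.55 - 5.48 = 1.07.
Higher confidence requires a wider interval.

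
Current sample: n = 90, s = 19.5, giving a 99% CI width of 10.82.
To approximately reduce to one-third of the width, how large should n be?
n ≈ 810

CI width ∝ 1/√n
To reduce width by factor 3, need √n to grow by 3 → need 3² = 9 times as many samples.

Current: n = 90, width = 10.82
New: n = 810, width ≈ 3.54

Width reduced by factor of 10.82/3.54 = 3.06.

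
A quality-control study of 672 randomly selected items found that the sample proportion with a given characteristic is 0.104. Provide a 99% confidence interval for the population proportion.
(0.074, 0.134)

Proportion CI:
SE = √(p̂(1-p̂)/n) = √(0.104 · 0.896 / 672) = 0.01178

z* = 2.576
Margin = z* · SE = 2.576 · 0.01178 = 0.0303

CI: 0.104 ± 0.0303 = (0.074, 0.134)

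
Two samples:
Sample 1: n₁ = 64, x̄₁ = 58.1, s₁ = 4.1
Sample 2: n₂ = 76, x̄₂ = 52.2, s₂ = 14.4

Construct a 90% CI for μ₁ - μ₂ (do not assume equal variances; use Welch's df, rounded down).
(3.03, 8.77)

Difference: x̄₁ - x̄₂ = 5.90
SE = √(s₁²/n₁ + s₂²/n₂) = √(4.1²/64 + 14.4²/76) = 1.7295
df = 89.15 → 89 (Welch–Satterthwaite, rounded down)
t* = 1.662

CI: 5.90 ± 1.662 · 1.7295 = 5.90 ± 2.87 = (3.03, 8.77)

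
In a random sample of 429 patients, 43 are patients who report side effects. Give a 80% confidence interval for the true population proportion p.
(0.082, 0.119)

Proportion CI:
p̂ = 43/429 = 0.10023
SE = √(p̂(1-p̂)/n) = √(0.10023 · 0.89977 / 429) = 0.01450

z* = 1.282
Margin = z* · SE = 1.282 · 0.01450 = 0.0186

CI: 0.10023 ± 0.0186 = (0.082, 0.119)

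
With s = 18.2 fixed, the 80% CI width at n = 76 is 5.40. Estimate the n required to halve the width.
n ≈ 304

CI width ∝ 1/√n
To reduce width by factor 2, need √n to grow by 2 → need 2² = 4 times as many samples.

Current: n = 76, width = 5.40
New: n = 304, width ≈ 2.68

Width reduced by factor of 5.40/2.68 = 2.01.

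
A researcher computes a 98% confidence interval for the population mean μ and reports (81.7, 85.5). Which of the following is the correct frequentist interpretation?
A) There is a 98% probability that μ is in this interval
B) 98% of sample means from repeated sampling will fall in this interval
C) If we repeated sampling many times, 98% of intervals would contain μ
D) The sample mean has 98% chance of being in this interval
C

A) Wrong — μ is fixed; the randomness lives in the interval, not in μ.
B) Wrong — coverage applies to intervals containing μ, not to future x̄ values.
C) Correct — this is the frequentist long-run coverage interpretation.
D) Wrong — x̄ is observed and sits in the interval by construction.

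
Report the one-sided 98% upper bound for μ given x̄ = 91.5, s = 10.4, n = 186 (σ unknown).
μ ≤ 93.08

Upper bound (one-sided):
t* = 2.068 (one-sided for 98%)
Upper bound = x̄ + t* · s/√n = 91.5 + 2.068 · 10.4/√186 = 93.08

We are 98% confident that μ ≤ 93.08.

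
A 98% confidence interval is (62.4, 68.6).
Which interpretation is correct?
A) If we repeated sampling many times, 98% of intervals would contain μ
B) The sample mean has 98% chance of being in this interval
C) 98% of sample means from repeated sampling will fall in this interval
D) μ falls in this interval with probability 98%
A

A) Correct — this is the frequentist long-run coverage interpretation.
B) Wrong — x̄ is observed and sits in the interval by construction.
C) Wrong — coverage applies to intervals containing μ, not to future x̄ values.
D) Wrong — μ is fixed; the randomness lives in the interval, not in μ.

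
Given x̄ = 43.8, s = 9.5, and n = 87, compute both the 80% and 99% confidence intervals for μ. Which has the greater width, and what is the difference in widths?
99% CI is wider by 2.74

df = 86
80% CI: t* = 1.291, (42.49, 45.11), width = 2 · t* · s/√n = 2.63
99% CI: t* = 2.634, (41.12, 46.48), width = 2 · t* · s/√n = 5.37

The 99% CI is wider by 5.37 - 2.63 = 2.74.
Higher confidence requires a wider interval.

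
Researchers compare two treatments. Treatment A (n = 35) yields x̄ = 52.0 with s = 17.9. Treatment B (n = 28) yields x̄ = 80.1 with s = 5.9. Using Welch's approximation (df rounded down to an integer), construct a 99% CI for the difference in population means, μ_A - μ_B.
(-36.80, -19.40)

Difference: x̄₁ - x̄₂ = -28.10
SE = √(s₁²/n₁ + s₂²/n₂) = √(17.9²/35 + 5.9²/28) = 3.2246
df = 42.87 → 42 (Welch–Satterthwaite, rounded down)
t* = 2.698

CI: -28.10 ± 2.698 · 3.2246 = -28.10 ± 8.70 = (-36.80, -19.40)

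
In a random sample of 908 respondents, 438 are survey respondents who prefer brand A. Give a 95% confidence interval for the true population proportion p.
(0.450, 0.515)

Proportion CI:
p̂ = 438/908 = 0.48238
SE = √(p̂(1-p̂)/n) = √(0.48238 · 0.51762 / 908) = 0.01658

z* = 1.960
Margin = z* · SE = 1.960 · 0.01658 = 0.0325

CI: 0.48238 ± 0.0325 = (0.450, 0.515)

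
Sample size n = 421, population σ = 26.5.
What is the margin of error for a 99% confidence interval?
Margin of error = 3.33

Margin of error = z* · σ/√n
= 2.576 · 26.5/√421
= 2.576 · 26.5/20.5183
= 3.33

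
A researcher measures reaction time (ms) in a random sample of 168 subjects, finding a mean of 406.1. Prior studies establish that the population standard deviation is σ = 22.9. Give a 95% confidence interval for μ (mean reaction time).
(402.64, 409.56)

z-interval (σ known):
z* = 1.960 for 95% confidence

Margin of error = z* · σ/√n = 1.960 · 22.9/√168 = 3.46

CI: (406.1 - 3.46, 406.1 + 3.46) = (402.64, 409.56)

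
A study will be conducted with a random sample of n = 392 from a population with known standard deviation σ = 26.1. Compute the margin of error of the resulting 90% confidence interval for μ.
Margin of error = 2.17

Margin of error = z* · σ/√n
= 1.645 · 26.1/√392
= 1.645 · 26.1/19.7990
= 2.17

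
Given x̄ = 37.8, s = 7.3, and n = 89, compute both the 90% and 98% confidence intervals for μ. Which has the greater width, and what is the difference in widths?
98% CI is wider by 1.10

df = 88
90% CI: t* = 1.662, (36.51, 39.09), width = 2 · t* · s/√n = 2.57
98% CI: t* = 2.369, (35.97, 39.63), width = 2 · t* · s/√n = 3.67

The 98% CI is wider by 3.67 - 2.57 = 1.10.
Higher confidence requires a wider interval.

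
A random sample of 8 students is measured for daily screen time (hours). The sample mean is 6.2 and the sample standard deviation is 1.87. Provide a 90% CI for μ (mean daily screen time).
(4.95, 7.45)

t-interval (σ unknown):
df = n - 1 = 7
t* = 1.895 for 90% confidence

Margin of error = t* · s/√n = 1.895 · 1.87/√8 = 1.25

CI: (4.95, 7.45)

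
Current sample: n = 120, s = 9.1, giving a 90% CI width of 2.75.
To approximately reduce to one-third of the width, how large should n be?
n ≈ 1080

CI width ∝ 1/√n
To reduce width by factor 3, need √n to grow by 3 → need 3² = 9 times as many samples.

Current: n = 120, width = 2.75
New: n = 1080, width ≈ 0.91

Width reduced by factor of 2.75/0.91 = 3.02.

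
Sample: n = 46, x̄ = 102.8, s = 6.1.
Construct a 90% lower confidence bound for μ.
μ ≥ 101.63

Lower bound (one-sided):
t* = 1.301 (one-sided for 90%)
Lower bound = x̄ - t* · s/√n = 102.8 - 1.301 · 6.1/√46 = 101.63

We are 90% confident that μ ≥ 101.63.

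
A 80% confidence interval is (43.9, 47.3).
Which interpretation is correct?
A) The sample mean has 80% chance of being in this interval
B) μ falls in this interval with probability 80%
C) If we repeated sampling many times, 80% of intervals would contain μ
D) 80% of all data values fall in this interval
C

A) Wrong — x̄ is observed and sits in the interval by construction.
B) Wrong — μ is fixed; the randomness lives in the interval, not in μ.
C) Correct — this is the frequentist long-run coverage interpretation.
D) Wrong — a CI is about the parameter μ, not individual data values.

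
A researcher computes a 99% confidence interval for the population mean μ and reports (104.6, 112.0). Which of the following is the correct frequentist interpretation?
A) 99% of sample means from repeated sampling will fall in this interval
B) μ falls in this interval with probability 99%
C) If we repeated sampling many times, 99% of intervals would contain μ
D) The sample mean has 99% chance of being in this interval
C

A) Wrong — coverage applies to intervals containing μ, not to future x̄ values.
B) Wrong — μ is fixed; the randomness lives in the interval, not in μ.
C) Correct — this is the frequentist long-run coverage interpretation.
D) Wrong — x̄ is observed and sits in the interval by construction.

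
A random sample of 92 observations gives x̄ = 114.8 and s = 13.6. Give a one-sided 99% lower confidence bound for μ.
μ ≥ 111.44

Lower bound (one-sided):
t* = 2.368 (one-sided for 99%)
Lower bound = x̄ - t* · s/√n = 114.8 - 2.368 · 13.6/√92 = 111.44

We are 99% confident that μ ≥ 111.44.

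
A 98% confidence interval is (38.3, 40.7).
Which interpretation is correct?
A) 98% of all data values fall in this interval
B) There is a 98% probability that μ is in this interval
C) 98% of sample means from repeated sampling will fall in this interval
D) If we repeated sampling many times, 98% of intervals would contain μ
D

A) Wrong — a CI is about the parameter μ, not individual data values.
B) Wrong — μ is fixed; the randomness lives in the interval, not in μ.
C) Wrong — coverage applies to intervals containing μ, not to future x̄ values.
D) Correct — this is the frequentist long-run coverage interpretation.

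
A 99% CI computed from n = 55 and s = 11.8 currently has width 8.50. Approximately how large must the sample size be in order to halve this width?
n ≈ 220

CI width ∝ 1/√n
To reduce width by factor 2, need √n to grow by 2 → need 2² = 4 times as many samples.

Current: n = 55, width = 8.50
New: n = 220, width ≈ 4.13

Width reduced by factor of 8.50/4.13 = 2.06.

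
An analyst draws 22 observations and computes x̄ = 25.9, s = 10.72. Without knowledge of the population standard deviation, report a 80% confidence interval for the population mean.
(22.88, 28.92)

t-interval (σ unknown):
df = n - 1 = 21
t* = 1.323 for 80% confidence

Margin of error = t* · s/√n = 1.323 · 10.72/√22 = 3.02

CI: (22.88, 28.92)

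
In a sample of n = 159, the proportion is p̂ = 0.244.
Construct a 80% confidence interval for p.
(0.200, 0.288)

Proportion CI:
SE = √(p̂(1-p̂)/n) = √(0.244 · 0.756 / 159) = 0.03406

z* = 1.282
Margin = z* · SE = 1.282 · 0.03406 = 0.0437

CI: 0.244 ± 0.0437 = (0.200, 0.288)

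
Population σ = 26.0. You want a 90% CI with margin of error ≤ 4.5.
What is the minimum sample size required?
n ≥ 91

For margin E ≤ 4.5:
n ≥ (z* · σ / E)²
n ≥ (1.645 · 26.0 / 4.5)²
n ≥ 90.33

Minimum n = 91 (rounding up)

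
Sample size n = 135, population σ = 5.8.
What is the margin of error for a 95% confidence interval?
Margin of error = 0.98

Margin of error = z* · σ/√n
= 1.960 · 5.8/√135
= 1.960 · 5.8/11.6190
= 0.98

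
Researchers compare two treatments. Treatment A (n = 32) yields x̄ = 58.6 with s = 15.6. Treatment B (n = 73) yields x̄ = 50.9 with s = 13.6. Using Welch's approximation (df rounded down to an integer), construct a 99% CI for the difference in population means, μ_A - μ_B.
(-0.81, 16.21)

Difference: x̄₁ - x̄₂ = 7.70
SE = √(s₁²/n₁ + s₂²/n₂) = √(15.6²/32 + 13.6²/73) = 3.1841
df = 52.58 → 52 (Welch–Satterthwaite, rounded down)
t* = 2.674

CI: 7.70 ± 2.674 · 3.1841 = 7.70 ± 8.51 = (-0.81, 16.21)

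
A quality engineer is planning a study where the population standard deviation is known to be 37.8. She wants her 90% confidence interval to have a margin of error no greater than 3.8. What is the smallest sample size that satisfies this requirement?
n ≥ 268

For margin E ≤ 3.8:
n ≥ (z* · σ / E)²
n ≥ (1.645 · 37.8 / 3.8)²
n ≥ 267.76

Minimum n = 268 (rounding up)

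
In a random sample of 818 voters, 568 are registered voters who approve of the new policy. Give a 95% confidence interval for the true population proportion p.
(0.663, 0.726)

Proportion CI:
p̂ = 568/818 = 0.69438
SE = √(p̂(1-p̂)/n) = √(0.69438 · 0.30562 / 818) = 0.01611

z* = 1.960
Margin = z* · SE = 1.960 · 0.01611 = 0.0316

CI: 0.69438 ± 0.0316 = (0.663, 0.726)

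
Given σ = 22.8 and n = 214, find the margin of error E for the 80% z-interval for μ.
Margin of error = 2.00

Margin of error = z* · σ/√n
= 1.282 · 22.8/√214
= 1.282 · 22.8/14.6287
= 2.00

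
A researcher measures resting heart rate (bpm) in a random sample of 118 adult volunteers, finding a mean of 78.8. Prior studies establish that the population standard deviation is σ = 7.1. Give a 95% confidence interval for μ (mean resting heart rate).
(77.52, 80.08)

z-interval (σ known):
z* = 1.960 for 95% confidence

Margin of error = z* · σ/√n = 1.960 · 7.1/√118 = 1.28

CI: (78.8 - 1.28, 78.8 + 1.28) = (77.52, 80.08)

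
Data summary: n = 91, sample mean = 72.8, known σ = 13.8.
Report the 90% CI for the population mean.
(70.42, 75.18)

z-interval (σ known):
z* = 1.645 for 90% confidence

Margin of error = z* · σ/√n = 1.645 · 13.8/√91 = 2.38

CI: (72.8 - 2.38, 72.8 + 2.38) = (70.42, 75.18)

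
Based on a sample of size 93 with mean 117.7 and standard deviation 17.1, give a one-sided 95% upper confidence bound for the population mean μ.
μ ≤ 120.65

Upper bound (one-sided):
t* = 1.662 (one-sided for 95%)
Upper bound = x̄ + t* · s/√n = 117.7 + 1.662 · 17.1/√93 = 120.65

We are 95% confident that μ ≤ 120.65.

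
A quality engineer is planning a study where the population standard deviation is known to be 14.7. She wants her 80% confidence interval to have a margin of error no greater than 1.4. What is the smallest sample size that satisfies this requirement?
n ≥ 182

For margin E ≤ 1.4:
n ≥ (z* · σ / E)²
n ≥ (1.282 · 14.7 / 1.4)²
n ≥ 181.20

Minimum n = 182 (rounding up)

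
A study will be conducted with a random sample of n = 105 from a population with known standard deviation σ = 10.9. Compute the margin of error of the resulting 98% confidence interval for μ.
Margin of error = 2.47

Margin of error = z* · σ/√n
= 2.326 · 10.9/√105
= 2.326 · 10.9/10.2470
= 2.47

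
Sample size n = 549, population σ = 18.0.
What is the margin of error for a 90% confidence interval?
Margin of error = 1.26

Margin of error = z* · σ/√n
= 1.645 · 18.0/√549
= 1.645 · 18.0/23.4307
= 1.26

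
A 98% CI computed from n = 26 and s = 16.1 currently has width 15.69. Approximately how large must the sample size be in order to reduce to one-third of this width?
n ≈ 234

CI width ∝ 1/√n
To reduce width by factor 3, need √n to grow by 3 → need 3² = 9 times as many samples.

Current: n = 26, width = 15.69
New: n = 234, width ≈ 4.93

Width reduced by factor of 15.69/4.93 = 3.18.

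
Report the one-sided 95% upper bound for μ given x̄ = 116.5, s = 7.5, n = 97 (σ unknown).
μ ≤ 117.76

Upper bound (one-sided):
t* = 1.661 (one-sided for 95%)
Upper bound = x̄ + t* · s/√n = 116.5 + 1.661 · 7.5/√97 = 117.76

We are 95% confident that μ ≤ 117.76.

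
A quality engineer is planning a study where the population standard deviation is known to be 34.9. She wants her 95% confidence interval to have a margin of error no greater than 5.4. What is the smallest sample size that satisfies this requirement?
n ≥ 161

For margin E ≤ 5.4:
n ≥ (z* · σ / E)²
n ≥ (1.960 · 34.9 / 5.4)²
n ≥ 160.46

Minimum n = 161 (rounding up)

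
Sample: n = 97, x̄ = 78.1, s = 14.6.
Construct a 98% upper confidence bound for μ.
μ ≤ 81.19

Upper bound (one-sided):
t* = 2.082 (one-sided for 98%)
Upper bound = x̄ + t* · s/√n = 78.1 + 2.082 · 14.6/√97 = 81.19

We are 98% confident that μ ≤ 81.19.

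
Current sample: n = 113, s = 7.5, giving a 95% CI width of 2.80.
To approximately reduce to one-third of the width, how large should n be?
n ≈ 1017

CI width ∝ 1/√n
To reduce width by factor 3, need √n to grow by 3 → need 3² = 9 times as many samples.

Current: n = 113, width = 2.80
New: n = 1017, width ≈ 0.92

Width reduced by factor of 2.80/0.92 = 3.04.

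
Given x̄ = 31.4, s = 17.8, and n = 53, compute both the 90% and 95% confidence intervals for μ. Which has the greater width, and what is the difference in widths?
95% CI is wider by 1.62

df = 52
90% CI: t* = 1.675, (27.30, 35.50), width = 2 · t* · s/√n = 8.19
95% CI: t* = 2.007, (26.49, 36.31), width = 2 · t* · s/√n = 9.81

The 95% CI is wider by 9.81 - 8.19 = 1.62.
Higher confidence requires a wider interval.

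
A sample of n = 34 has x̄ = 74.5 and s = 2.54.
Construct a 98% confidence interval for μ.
(73.43, 75.57)

t-interval (σ unknown):
df = n - 1 = 33
t* = 2.445 for 98% confidence

Margin of error = t* · s/√n = 2.445 · 2.54/√34 = 1.07

CI: (73.43, 75.57)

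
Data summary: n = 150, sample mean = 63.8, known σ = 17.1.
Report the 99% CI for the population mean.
(60.20, 67.40)

z-interval (σ known):
z* = 2.576 for 99% confidence

Margin of error = z* · σ/√n = 2.576 · 17.1/√150 = 3.60

CI: (63.8 - 3.60, 63.8 + 3.60) = (60.20, 67.40)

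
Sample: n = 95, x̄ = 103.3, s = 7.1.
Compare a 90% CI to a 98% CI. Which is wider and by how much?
98% CI is wider by 1.03

df = 94
90% CI: t* = 1.661, (102.09, 104.51), width = 2 · t* · s/√n = 2.42
98% CI: t* = 2.367, (101.58, 105.02), width = 2 · t* · s/√n = 3.45

The 98% CI is wider by 3.45 - 2.42 = 1.03.
Higher confidence requires a wider interval.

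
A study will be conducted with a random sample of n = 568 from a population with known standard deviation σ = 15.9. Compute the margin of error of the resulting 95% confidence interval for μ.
Margin of error = 1.31

Margin of error = z* · σ/√n
= 1.960 · 15.9/√568
= 1.960 · 15.9/23.8328
= 1.31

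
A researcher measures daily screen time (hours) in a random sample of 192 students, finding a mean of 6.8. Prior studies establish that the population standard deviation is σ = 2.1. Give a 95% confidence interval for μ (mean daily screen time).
(6.50, 7.10)

z-interval (σ known):
z* = 1.960 for 95% confidence

Margin of error = z* · σ/√n = 1.960 · 2.1/√192 = 0.30

CI: (6.8 - 0.30, 6.8 + 0.30) = (6.50, 7.10)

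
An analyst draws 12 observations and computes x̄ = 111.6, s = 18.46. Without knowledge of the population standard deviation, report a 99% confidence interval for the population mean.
(95.05, 128.15)

t-interval (σ unknown):
df = n - 1 = 11
t* = 3.106 for 99% confidence

Margin of error = t* · s/√n = 3.106 · 18.46/√12 = 16.55

CI: (95.05, 128.15)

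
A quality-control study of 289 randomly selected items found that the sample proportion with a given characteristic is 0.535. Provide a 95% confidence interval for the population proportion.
(0.477, 0.593)

Proportion CI:
SE = √(p̂(1-p̂)/n) = √(0.535 · 0.465 / 289) = 0.02934

z* = 1.960
Margin = z* · SE = 1.960 · 0.02934 = 0.0575

CI: 0.535 ± 0.0575 = (0.477, 0.593)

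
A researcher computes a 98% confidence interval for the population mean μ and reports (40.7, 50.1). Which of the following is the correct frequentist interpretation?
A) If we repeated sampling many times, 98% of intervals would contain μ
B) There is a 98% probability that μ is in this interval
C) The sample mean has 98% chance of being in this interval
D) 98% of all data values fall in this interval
A

A) Correct — this is the frequentist long-run coverage interpretation.
B) Wrong — μ is fixed; the randomness lives in the interval, not in μ.
C) Wrong — x̄ is observed and sits in the interval by construction.
D) Wrong — a CI is about the parameter μ, not individual data values.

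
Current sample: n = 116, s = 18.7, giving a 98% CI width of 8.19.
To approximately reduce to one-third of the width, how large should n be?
n ≈ 1044

CI width ∝ 1/√n
To reduce width by factor 3, need √n to grow by 3 → need 3² = 9 times as many samples.

Current: n = 116, width = 8.19
New: n = 1044, width ≈ 2.70

Width reduced by factor of 8.19/2.70 = 3.03.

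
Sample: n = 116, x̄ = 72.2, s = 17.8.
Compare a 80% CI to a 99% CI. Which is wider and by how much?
99% CI is wider by 4.40

df = 115
80% CI: t* = 1.289, (70.07, 74.33), width = 2 · t* · s/√n = 4.26
99% CI: t* = 2.619, (67.87, 76.53), width = 2 · t* · s/√n = 8.66

The 99% CI is wider by 8.66 - 4.26 = 4.40.
Higher confidence requires a wider interval.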